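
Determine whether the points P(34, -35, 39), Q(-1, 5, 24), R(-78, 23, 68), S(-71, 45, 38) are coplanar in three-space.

A normal to the plane through P, Q, R is n = PQ × PR = (2030, 2695, 2450).
The plane has equation n·X = 70245. For S: n·S = 70245.
Equal, so S lies in the plane and all four are coplanar.

Yes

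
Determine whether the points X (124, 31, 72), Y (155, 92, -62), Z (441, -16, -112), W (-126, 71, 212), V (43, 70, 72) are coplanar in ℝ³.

The plane through X, Y, Z has normal n = XY × XZ = (-17522, -36774, -20794) and equation n·P = -4809890.
Checking the remaining points: n·W = -4811510, n·V = -4824794.
Since n·W = -4811510 ≠ -4809890, W is off the plane and the points are not all coplanar.

No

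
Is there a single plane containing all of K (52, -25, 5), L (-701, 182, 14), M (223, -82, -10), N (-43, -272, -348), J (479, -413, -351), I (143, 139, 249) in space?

The plane through K, L, M has normal n = KL × KM = (-2592, -9756, 7524) and equation n·P = 146736.
Checking the remaining points: n·N = 146736, n·J = 146736, n·I = 146736.
All equal 146736, so all 6 points lie in one plane.

Yes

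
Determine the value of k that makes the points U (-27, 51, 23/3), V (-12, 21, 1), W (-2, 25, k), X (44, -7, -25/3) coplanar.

The points are coplanar iff UV · (UW × UX) = 0.
Expanding, this is linear in k: (-1260)k + (1260) = 0.
So k = 1.

1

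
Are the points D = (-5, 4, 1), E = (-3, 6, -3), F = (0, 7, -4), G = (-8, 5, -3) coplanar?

Yes

A normal to the plane through D, E, F is n = DE × DF = (2, -10, -4).
The plane has equation n·P = -54. For G: n·G = -54.
Equal, so G lies in the plane and all four are coplanar.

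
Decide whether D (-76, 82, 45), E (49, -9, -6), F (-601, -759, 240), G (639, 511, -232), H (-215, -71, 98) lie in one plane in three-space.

The plane through D, E, F has normal n = DE × DF = (-60636, 2400, -152900) and equation n·P = -2075364.
Checking the remaining points: n·G = -2047204, n·H = -2117860.
Since n·G = -2047204 ≠ -2075364, G is off the plane and the points are not all coplanar.

No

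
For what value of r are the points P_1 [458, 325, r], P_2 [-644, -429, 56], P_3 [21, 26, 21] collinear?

Collinearity requires P_1P_2 × P_1P_3 = 0; each component is linear in r.
The x-component gives (455)r + (910) = 0, so r = -2.
The remaining components then also vanish.

-2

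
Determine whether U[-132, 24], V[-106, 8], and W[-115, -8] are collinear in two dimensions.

No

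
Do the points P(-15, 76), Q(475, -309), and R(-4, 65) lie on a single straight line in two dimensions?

PQ = (490, -385), PR = (11, -11).
det[PQ; PR] = (490)(-11) − (-385)(11) = -1155.
The determinant is nonzero, so they are not collinear.

No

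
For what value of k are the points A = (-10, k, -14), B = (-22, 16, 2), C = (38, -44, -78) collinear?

Direction BC = (60, -60, -80). From the x-coordinate of A, the parameter along the line is τ = (-10 − (-22))/60 = 1/5.
Then k = 16 + 1/5·(-60) = 4.

4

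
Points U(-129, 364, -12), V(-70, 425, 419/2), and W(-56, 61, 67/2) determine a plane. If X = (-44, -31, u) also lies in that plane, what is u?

Coplanarity requires UV · (UW × UX) = 0.
UV = (59, 61, 443/2), UW = (73, -303, 91/2); the triple product is linear in u with coefficient -22330 and constant term 346115.
Setting it to zero: u = 31/2.

31/2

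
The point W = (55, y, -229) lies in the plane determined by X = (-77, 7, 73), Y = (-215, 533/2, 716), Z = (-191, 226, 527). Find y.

-260

Coplanarity requires XY · (XZ × XW) = 0.
XY = (-138, 519/2, 643), XZ = (-114, 219, 454); the triple product is linear in y with coefficient -10650 and constant term -2769000.
Setting it to zero: y = -260.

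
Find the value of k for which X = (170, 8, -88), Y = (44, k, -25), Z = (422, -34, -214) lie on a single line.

Direction XZ = (252, -42, -126). From the x-coordinate of Y, the parameter along the line is τ = (44 − 170)/252 = -1/2.
Then k = 8 + (-1/2)·(-42) = 29.

29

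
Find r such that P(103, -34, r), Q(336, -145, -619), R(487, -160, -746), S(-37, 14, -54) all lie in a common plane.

-242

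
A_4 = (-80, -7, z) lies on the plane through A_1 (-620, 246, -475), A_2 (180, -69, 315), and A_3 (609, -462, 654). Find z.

Coplanarity requires A_1A_2 · (A_1A_3 × A_1A_4) = 0.
A_1A_2 = (800, -315, 790), A_1A_3 = (1229, -708, 1129); the triple product is linear in z with coefficient -179265 and constant term 7708395.
Setting it to zero: z = 43.

43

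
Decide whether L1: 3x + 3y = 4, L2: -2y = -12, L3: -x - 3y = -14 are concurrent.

The three lines meet at one point iff the augmented coefficient matrix [aᵢ bᵢ cᵢ] has rank < 3, i.e. its determinant vanishes.
Here the determinant is 4.
Nonzero, so no common point exists.

No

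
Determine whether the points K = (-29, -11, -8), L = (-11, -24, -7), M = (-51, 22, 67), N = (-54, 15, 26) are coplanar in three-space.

Yes

A normal to the plane through K, L, M is n = KL × KM = (-1008, -1372, 308).
The plane has equation n·P = 41860. For N: n·N = 41860.
Equal, so N lies in the plane and all four are coplanar.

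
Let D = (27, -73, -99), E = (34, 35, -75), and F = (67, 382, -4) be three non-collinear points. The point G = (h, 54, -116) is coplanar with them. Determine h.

Coplanarity requires DE · (DF × DG) = 0.
DE = (7, 108, 24), DF = (40, 455, 95); the triple product is linear in h with coefficient -660 and constant term 74580.
Setting it to zero: h = 113.

113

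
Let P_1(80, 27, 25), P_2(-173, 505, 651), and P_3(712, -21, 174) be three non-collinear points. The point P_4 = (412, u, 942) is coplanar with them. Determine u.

563

The plane through P_1, P_2, P_3 has equation 101270x + 433329y − 289952z = 12552683.
Substituting P_4: (433329)u + (-231411544) = 12552683, so u = 563.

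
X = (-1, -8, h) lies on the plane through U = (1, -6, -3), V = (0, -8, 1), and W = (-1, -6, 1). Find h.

3

The plane through U, V, W has equation −8x − 4y − 4z = 28.
Substituting X: (-4)h + (40) = 28, so h = 3.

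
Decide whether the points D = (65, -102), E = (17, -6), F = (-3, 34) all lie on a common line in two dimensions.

DE = (-48, 96), DF = (-68, 136).
Twice the signed area of △DEF is (-48)(136) − (96)(-68) = 0.
The triangle is degenerate (zero area), so the points are collinear.

Yes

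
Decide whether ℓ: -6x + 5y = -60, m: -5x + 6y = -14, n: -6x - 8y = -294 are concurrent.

No

Intersecting ℓ and m: solving the 2×2 system gives (x, y) = (290/11, 216/11).
Substitute into n: (-6)(290/11) + (-8)(216/11) = -3468/11.
But n requires -294 ≠ -3468/11, so the three lines have no common point.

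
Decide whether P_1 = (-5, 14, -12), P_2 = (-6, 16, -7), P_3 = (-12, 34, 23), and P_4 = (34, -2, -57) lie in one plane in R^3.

No

The four points are coplanar iff the 3×3 determinant with rows P_1P_2, P_1P_3, P_1P_4 is zero.
Rows: (-1, 2, 5), (-7, 20, 35), (39, -16, -45).
Expanding along the first row: (-1)(-340) − (2)(-1050) + (5)(-668) = -900.
Nonzero ⇒ not coplanar.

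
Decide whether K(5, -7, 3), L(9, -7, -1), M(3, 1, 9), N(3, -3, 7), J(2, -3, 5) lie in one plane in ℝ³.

The plane through K, L, M has normal n = KL × KM = (32, -16, 32) and equation n·P = 368.
Checking the remaining points: n·N = 368, n·J = 272.
Since n·J = 272 ≠ 368, J is off the plane and the points are not all coplanar.

No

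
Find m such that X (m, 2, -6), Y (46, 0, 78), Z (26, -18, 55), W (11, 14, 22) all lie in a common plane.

-11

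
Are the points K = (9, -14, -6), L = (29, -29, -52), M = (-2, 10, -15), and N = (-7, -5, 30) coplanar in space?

The four points are coplanar iff the 3×3 determinant with rows KL, KM, KN is zero.
Rows: (20, -15, -46), (-11, 24, -9), (-16, 9, 36).
Expanding along the first row: (20)(945) − (-15)(-540) + (-46)(285) = -2310.
Nonzero ⇒ not coplanar.

No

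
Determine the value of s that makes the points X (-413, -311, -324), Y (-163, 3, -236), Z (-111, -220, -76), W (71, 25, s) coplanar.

-20

Normal to plane XYZ: n = (69864, -35424, -72078); plane equation n·P = 5516304.
Requiring n·W = 5516304: (-72078)s + (4074744) = 5516304.
So s = -20.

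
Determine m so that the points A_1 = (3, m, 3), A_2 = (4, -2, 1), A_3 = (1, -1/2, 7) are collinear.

-3/2

Direction A_2A_3 = (-3, 3/2, 6). From the x-coordinate of A_1, the parameter along the line is τ = (3 − 4)/(-3) = 1/3.
Then m = (-2) + 1/3·(3/2) = -3/2.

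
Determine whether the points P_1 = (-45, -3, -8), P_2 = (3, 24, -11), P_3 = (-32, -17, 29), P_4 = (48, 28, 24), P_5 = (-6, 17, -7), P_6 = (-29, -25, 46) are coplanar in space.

Yes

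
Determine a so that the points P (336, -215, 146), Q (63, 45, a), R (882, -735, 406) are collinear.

Direction PR = (546, -520, 260). From the x-coordinate of Q, the parameter along the line is τ = (63 − 336)/546 = -1/2.
Then a = 146 + (-1/2)·(260) = 16.

16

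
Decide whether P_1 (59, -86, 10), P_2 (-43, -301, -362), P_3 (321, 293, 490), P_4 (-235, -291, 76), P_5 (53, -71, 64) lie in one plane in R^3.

Yes

The plane through P_1, P_2, P_3 has normal n = P_1P_2 × P_1P_3 = (37788, -48504, 17672) and equation n·P = 6577556.
Checking the remaining points: n·P_4 = 6577556, n·P_5 = 6577556.
All equal 6577556, so all 5 points lie in one plane.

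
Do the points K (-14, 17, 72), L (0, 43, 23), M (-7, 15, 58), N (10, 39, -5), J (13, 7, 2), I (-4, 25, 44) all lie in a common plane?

The plane through K, L, M has normal n = KL × KM = (-462, -147, -210) and equation n·P = -11151.
Checking the remaining points: n·N = -9303, n·J = -7455, n·I = -11067.
Since n·N = -9303 ≠ -11151, N is off the plane and the points are not all coplanar.

No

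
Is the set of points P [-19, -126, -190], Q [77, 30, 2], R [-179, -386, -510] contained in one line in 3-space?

PQ = (96, 156, 192), PR = (-160, -260, -320).
Each component of PR is -5/3 times the corresponding component of PQ, so PR = -5/3·PQ and the points are collinear.

Yes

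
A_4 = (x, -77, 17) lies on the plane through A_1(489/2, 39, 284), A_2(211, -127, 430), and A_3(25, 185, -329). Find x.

The plane through A_1, A_2, A_3 has equation 80442x − (105165/2)y − 41328z = 11760399/2.
Substituting A_4: (80442)x + (6692553/2) = 11760399/2, so x = 63/2.

63/2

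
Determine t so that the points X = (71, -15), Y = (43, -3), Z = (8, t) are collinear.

The three points are collinear iff det[XY; XZ] = 0.
This determinant is linear in t: (-28)t + (336) = 0, so t = 12.

12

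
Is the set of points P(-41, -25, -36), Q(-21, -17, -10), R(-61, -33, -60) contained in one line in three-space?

No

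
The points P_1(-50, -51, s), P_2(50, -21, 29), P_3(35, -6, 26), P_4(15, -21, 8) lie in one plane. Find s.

-43

The points are coplanar iff P_1P_2 · (P_1P_3 × P_1P_4) = 0.
Expanding, this is linear in s: (-525)s + (-22575) = 0.
So s = -43.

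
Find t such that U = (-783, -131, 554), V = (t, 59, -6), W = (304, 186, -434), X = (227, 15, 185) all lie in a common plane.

Normal to plane UWX: n = (27275, -596777, -161468); plane equation n·P = -32631810.
Requiring n·V = -32631810: (27275)t + (-34241035) = -32631810.
So t = 59.

59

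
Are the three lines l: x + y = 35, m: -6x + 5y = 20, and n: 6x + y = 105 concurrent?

No

The three lines meet at one point iff the augmented coefficient matrix [aᵢ bᵢ cᵢ] has rank < 3, i.e. its determinant vanishes.
Here the determinant is -5.
Nonzero, so no common point exists.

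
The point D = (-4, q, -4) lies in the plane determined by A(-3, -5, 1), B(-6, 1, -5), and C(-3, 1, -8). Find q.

A normal to the plane is n = AB × AC = (-18, -27, -18).
D lies in the plane iff n · AD = 0.
This gives (-27)q + (-27) = 0, so q = -1.

-1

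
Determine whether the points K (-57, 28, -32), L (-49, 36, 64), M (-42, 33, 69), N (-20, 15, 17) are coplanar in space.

Yes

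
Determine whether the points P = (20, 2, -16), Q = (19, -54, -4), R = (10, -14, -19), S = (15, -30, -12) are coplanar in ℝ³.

No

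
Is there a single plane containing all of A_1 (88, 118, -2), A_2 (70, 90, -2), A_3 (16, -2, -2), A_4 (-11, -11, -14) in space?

The four points are coplanar iff the 3×3 determinant with rows A_1A_2, A_1A_3, A_1A_4 is zero.
Rows: (-18, -28, 0), (-72, -120, 0), (-99, -129, -12).
Expanding along the first row: (-18)(1440) − (-28)(864) + (0)(-2592) = -1728.
Nonzero ⇒ not coplanar.

No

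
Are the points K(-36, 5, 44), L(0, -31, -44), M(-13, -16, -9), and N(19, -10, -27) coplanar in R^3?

No

The four points are coplanar iff the 3×3 determinant with rows KL, KM, KN is zero.
Rows: (36, -36, -88), (23, -21, -53), (55, -15, -71).
Expanding along the first row: (36)(696) − (-36)(1282) + (-88)(810) = -72.
Nonzero ⇒ not coplanar.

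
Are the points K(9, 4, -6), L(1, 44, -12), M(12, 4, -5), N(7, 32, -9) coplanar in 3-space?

With K as base: KL = (-8, 40, -6), KM = (3, 0, 1), KN = (-2, 28, -3).
KM × KN = (-28, 7, 84).
KL · (KM × KN) = 0.
The scalar triple product vanishes, so the four points are coplanar.

Yes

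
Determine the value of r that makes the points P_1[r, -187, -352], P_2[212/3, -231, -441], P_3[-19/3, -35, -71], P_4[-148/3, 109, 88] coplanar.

158/3

The points are coplanar iff P_1P_2 · (P_1P_3 × P_1P_4) = 0.
Expanding, this is linear in r: (22116)r + (-1164776) = 0.
So r = 158/3.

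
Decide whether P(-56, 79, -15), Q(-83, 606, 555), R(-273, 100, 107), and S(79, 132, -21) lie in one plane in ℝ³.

Yes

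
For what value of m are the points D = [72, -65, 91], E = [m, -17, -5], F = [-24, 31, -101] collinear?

24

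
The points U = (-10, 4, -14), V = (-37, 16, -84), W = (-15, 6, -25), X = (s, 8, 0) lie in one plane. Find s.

-47

The points are coplanar iff UV · (UW × UX) = 0.
Expanding, this is linear in s: (8)s + (376) = 0.
So s = -47.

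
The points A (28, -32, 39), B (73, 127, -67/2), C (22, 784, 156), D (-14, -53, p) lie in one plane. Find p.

123

Normal to plane ABC: n = (77763, -4830, 37674); plane equation n·P = 3801210.
Requiring n·D = 3801210: (37674)p + (-832692) = 3801210.
So p = 123.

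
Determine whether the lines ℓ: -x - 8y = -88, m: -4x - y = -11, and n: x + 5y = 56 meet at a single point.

No

Lines aᵢx + bᵢy = cᵢ with pairwise distinct directions are concurrent exactly when det[aᵢ bᵢ cᵢ] = 0.
Here the determinant is -31.
Nonzero, so no common point exists.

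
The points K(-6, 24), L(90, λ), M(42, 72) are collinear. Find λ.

120

Collinearity: (L − K) must be parallel to (M − K) = (48, 48).
Cross-multiplying the components: (λ − 24)·(48) = (96)·(48).
Solving gives λ = 120.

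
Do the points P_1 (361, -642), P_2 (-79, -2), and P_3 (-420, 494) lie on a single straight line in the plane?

Yes

P_1P_2 = (-440, 640), P_1P_3 = (-781, 1136).
Twice the signed area of △P_1P_2P_3 is (-440)(1136) − (640)(-781) = 0.
The triangle is degenerate (zero area), so the points are collinear.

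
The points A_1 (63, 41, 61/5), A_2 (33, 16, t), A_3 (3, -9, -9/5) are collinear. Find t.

26/5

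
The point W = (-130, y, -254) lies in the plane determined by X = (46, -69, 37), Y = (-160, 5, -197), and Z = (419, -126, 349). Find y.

A normal to the plane is n = XY × XZ = (9750, -23010, -15860).
W lies in the plane iff n · XW = 0.
This gives (-23010)y + (1311570) = 0, so y = 57.

57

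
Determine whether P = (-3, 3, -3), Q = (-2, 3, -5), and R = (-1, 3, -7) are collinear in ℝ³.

PQ = (1, 0, -2), PR = (2, 0, -4).
Each component of PR is 2 times the corresponding component of PQ, so PR = 2·PQ and the points are collinear.

Yes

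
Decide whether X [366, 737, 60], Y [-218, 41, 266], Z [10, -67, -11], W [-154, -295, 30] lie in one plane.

Yes

The four points are coplanar iff the 3×3 determinant with rows XY, XZ, XW is zero.
Rows: (-584, -696, 206), (-356, -804, -71), (-520, -1032, -30).
Expanding along the first row: (-584)(-49152) − (-696)(-26240) + (206)(-50688) = 0.
Zero determinant ⇒ coplanar.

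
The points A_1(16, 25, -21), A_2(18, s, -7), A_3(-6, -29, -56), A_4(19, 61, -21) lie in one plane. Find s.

The points are coplanar iff A_1A_2 · (A_1A_3 × A_1A_4) = 0.
Expanding, this is linear in s: (-105)s + (-3675) = 0.
So s = -35.

-35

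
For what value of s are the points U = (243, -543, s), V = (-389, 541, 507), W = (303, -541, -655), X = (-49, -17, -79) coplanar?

-609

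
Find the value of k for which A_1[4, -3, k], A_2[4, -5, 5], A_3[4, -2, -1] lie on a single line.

Direction A_2A_3 = (0, 3, -6). From the y-coordinate of A_1, the parameter along the line is τ = (-3 − (-5))/3 = 2/3.
Then k = 5 + 2/3·(-6) = 1.

1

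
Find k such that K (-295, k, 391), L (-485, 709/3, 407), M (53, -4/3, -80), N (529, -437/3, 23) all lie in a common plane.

The points are coplanar iff KL · (KM × KN) = 0.
Expanding, this is linear in k: (287226)k + (-49307130) = 0.
So k = 515/3.

515/3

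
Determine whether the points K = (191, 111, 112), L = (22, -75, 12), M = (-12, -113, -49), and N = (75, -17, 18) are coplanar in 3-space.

No

The four points are coplanar iff the 3×3 determinant with rows KL, KM, KN is zero.
Rows: (-169, -186, -100), (-203, -224, -161), (-116, -128, -94).
Expanding along the first row: (-169)(448) − (-186)(406) + (-100)(0) = -196.
Nonzero ⇒ not coplanar.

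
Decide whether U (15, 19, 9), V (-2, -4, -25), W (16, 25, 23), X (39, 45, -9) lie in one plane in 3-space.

The four points are coplanar iff the 3×3 determinant with rows UV, UW, UX is zero.
Rows: (-17, -23, -34), (1, 6, 14), (24, 26, -18).
Expanding along the first row: (-17)(-472) − (-23)(-354) + (-34)(-118) = 3894.
Nonzero ⇒ not coplanar.

No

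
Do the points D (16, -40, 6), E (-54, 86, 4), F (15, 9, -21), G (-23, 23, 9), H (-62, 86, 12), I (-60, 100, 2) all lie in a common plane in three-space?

Yes

The plane through D, E, F has normal n = DE × DF = (-3304, -1888, -3304) and equation n·P = 2832.
Checking the remaining points: n·G = 2832, n·H = 2832, n·I = 2832.
All equal 2832, so all 6 points lie in one plane.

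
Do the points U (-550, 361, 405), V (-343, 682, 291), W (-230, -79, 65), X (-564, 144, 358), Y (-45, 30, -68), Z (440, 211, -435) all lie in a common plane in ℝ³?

The plane through U, V, W has normal n = UV × UW = (-159300, 33900, -193800) and equation n·P = 21363900.
Checking the remaining points: n·X = 25346400, n·Y = 21363900, n·Z = 21363900.
Since n·X = 25346400 ≠ 21363900, X is off the plane and the points are not all coplanar.

No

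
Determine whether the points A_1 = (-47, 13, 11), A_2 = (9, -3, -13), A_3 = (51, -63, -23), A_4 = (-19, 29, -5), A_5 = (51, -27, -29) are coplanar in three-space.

Yes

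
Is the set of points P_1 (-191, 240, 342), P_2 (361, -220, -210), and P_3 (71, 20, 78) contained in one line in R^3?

P_1P_2 = (552, -460, -552), P_1P_3 = (262, -220, -264).
P_1P_2 × P_1P_3 = (0, 1104, -920).
The cross product is nonzero, so the points do not lie on one line.

No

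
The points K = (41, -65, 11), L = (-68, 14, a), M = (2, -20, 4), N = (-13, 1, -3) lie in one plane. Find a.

46

Coplanarity ⇔ det[KL; KM; KN] = 0.
Expanding, this is linear in a: (-144)a + (6624) = 0.
So a = 46.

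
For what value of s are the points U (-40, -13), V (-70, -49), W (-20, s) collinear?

The three points are collinear iff det[UV; UW] = 0.
This determinant is linear in s: (-30)s + (330) = 0, so s = 11.

11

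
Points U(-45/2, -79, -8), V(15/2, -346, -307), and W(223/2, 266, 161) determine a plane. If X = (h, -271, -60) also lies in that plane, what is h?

Coplanarity requires UV · (UW × UX) = 0.
UV = (30, -267, -299), UW = (134, 345, 169); the triple product is linear in h with coefficient 58032 and constant term 7573176.
Setting it to zero: h = -261/2.

-261/2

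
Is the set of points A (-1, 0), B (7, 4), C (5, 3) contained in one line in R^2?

Yes

AB = (8, 4), AC = (6, 3).
Twice the signed area of △ABC is (8)(3) − (4)(6) = 0.
The triangle is degenerate (zero area), so the points are collinear.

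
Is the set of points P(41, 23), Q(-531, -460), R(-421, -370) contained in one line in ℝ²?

No

PQ = (-572, -483), PR = (-462, -393).
det[PQ; PR] = (-572)(-393) − (-483)(-462) = 1650.
The determinant is nonzero, so they are not collinear.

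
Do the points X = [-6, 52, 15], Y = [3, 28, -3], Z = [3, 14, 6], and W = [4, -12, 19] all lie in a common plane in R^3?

Yes

With X as base: XY = (9, -24, -18), XZ = (9, -38, -9), XW = (10, -64, 4).
XZ × XW = (-728, -126, -196).
XY · (XZ × XW) = 0.
The scalar triple product vanishes, so the four points are coplanar.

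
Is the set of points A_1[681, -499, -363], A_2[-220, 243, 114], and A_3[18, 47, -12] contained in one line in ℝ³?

Yes

A_1A_2 = (-901, 742, 477), A_1A_3 = (-663, 546, 351).
A_1A_2 × A_1A_3 = (0, 0, 0).
The cross product vanishes, so the three points are collinear.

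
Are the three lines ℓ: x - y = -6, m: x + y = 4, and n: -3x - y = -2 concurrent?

The three lines meet at one point iff the augmented coefficient matrix [aᵢ bᵢ cᵢ] has rank < 3, i.e. its determinant vanishes.
Here the determinant is 0.
It vanishes, so the lines are concurrent at (-1, 5).

Yes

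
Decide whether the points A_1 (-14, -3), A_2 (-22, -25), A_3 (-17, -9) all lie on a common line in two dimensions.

No

A_1A_2 = (-8, -22), A_1A_3 = (-3, -6).
Twice the signed area of △A_1A_2A_3 is (-8)(-6) − (-22)(-3) = -18.
The area is nonzero, so the three points are not collinear.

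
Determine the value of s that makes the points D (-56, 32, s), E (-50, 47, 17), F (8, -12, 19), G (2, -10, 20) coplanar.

The points are coplanar iff DE · (DF × DG) = 0.
Expanding, this is linear in s: (238)s + (-5474) = 0.
So s = 23.

23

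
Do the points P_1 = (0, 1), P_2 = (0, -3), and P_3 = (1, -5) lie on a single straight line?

No

P_1P_2 = (0, -4), P_1P_3 = (1, -6).
Twice the signed area of △P_1P_2P_3 is (0)(-6) − (-4)(1) = 4.
The area is nonzero, so the three points are not collinear.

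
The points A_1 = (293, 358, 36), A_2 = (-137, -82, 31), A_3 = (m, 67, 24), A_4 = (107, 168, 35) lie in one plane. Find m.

Coplanarity ⇔ det[A_1A_2; A_1A_3; A_1A_4] = 0.
Expanding, this is linear in m: (510)m + (-5610) = 0.
So m = 11.

11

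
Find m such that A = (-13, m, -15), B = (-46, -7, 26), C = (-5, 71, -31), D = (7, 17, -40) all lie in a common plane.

7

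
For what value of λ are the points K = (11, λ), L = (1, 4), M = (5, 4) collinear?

Collinearity: (K − L) must be parallel to (M − L) = (4, 0).
Cross-multiplying the components: (λ − 4)·(4) = (10)·(0).
Solving gives λ = 4.

4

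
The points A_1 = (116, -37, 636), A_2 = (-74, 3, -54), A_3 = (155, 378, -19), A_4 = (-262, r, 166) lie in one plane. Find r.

The points are coplanar iff A_1A_2 · (A_1A_3 × A_1A_4) = 0.
Expanding, this is linear in r: (-151360)r + (-66144320) = 0.
So r = -437.

-437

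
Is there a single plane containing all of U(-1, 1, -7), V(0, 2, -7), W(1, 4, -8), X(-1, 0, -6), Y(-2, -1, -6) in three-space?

Yes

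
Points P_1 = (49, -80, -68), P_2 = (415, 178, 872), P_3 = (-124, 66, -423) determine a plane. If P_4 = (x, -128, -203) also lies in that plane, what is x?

The plane through P_1, P_2, P_3 has equation −228830x − 32690y + 98070z = -15266230.
Substituting P_4: (-228830)x + (-15723890) = -15266230, so x = -2.

-2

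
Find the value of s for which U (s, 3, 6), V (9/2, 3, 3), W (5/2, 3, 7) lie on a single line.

3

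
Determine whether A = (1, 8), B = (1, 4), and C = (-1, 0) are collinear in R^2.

No

AB = (0, -4), AC = (-2, -8).
Twice the signed area of △ABC is (0)(-8) − (-4)(-2) = -8.
The area is nonzero, so the three points are not collinear.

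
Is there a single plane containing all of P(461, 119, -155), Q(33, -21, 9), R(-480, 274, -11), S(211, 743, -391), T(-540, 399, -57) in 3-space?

No

The plane through P, Q, R has normal n = PQ × PR = (-45580, -92692, -198080) and equation n·X = -1340328.
Checking the remaining points: n·S = -1038256, n·T = -1080348.
Since n·S = -1038256 ≠ -1340328, S is off the plane and the points are not all coplanar.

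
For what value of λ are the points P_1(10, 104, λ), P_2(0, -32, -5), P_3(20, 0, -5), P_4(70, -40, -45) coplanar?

35

Coplanarity ⇔ det[P_1P_2; P_1P_3; P_1P_4] = 0.
Expanding, this is linear in λ: (2400)λ + (-84000) = 0.
So λ = 35.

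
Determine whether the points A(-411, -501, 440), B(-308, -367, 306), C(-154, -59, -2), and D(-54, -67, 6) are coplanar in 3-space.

Yes

A normal to the plane through A, B, C is n = AB × AC = (0, 11088, 11088).
The plane has equation n·P = -676368. For D: n·D = -676368.
Equal, so D lies in the plane and all four are coplanar.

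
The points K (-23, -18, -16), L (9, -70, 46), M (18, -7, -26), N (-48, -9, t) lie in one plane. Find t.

-28

Normal to plane KLM: n = (-162, 2862, 2484); plane equation n·P = -87534.
Requiring n·N = -87534: (2484)t + (-17982) = -87534.
So t = -28.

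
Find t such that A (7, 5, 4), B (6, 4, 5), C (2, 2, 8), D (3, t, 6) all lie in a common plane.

5

Normal to plane ABC: n = (-1, -1, -2); plane equation n·P = -20.
Requiring n·D = -20: (-1)t + (-15) = -20.
So t = 5.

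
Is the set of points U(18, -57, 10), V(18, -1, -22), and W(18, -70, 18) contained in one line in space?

No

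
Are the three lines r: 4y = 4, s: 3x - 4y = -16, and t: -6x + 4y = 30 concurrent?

The three lines meet at one point iff the augmented coefficient matrix [aᵢ bᵢ cᵢ] has rank < 3, i.e. its determinant vanishes.
Here the determinant is -24.
Nonzero, so no common point exists.

No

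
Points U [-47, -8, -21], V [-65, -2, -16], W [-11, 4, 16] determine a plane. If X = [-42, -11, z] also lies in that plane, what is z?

A normal to the plane is n = UV × UW = (162, 846, -432).
X lies in the plane iff n · UX = 0.
This gives (-432)z + (-10800) = 0, so z = -25.

-25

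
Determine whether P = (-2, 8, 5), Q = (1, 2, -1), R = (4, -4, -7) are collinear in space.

PQ = (3, -6, -6), PR = (6, -12, -12).
PQ × PR = (0, 0, 0).
The cross product vanishes, so the three points are collinear.

Yes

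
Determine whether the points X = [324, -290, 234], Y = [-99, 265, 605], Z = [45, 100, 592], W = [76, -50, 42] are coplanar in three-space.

A normal to the plane through X, Y, Z is n = XY × XZ = (54000, 47925, -10125).
The plane has equation n·P = 1228500. For W: n·W = 1282500.
1282500 ≠ 1228500, so W is off the plane.

No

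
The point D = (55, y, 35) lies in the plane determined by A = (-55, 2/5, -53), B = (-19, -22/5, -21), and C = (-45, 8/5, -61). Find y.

-64/5

A normal to the plane is n = AB × AC = (0, 608, 456/5).
D lies in the plane iff n · AD = 0.
This gives (608)y + (38912/5) = 0, so y = -64/5.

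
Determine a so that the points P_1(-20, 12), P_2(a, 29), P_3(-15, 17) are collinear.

-3

Collinearity: (P_2 − P_1) must be parallel to (P_3 − P_1) = (5, 5).
Cross-multiplying the components: (a − (-20))·(5) = (17)·(5).
Solving gives a = -3.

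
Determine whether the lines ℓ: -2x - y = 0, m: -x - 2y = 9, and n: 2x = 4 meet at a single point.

No

Intersecting ℓ and m: solving the 2×2 system gives (x, y) = (3, -6).
Substitute into n: (2)(3) + (0)(-6) = 6.
But n requires 4 ≠ 6, so the three lines have no common point.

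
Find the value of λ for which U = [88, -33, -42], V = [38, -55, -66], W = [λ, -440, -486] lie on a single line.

-837

Collinearity requires UV × UW = 0; each component is linear in λ.
The y-component gives (-24)λ + (-20088) = 0, so λ = -837.
The remaining components then also vanish.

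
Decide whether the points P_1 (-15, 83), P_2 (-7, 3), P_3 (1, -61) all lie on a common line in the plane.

No

P_1P_2 = (8, -80), P_1P_3 = (16, -144).
det[P_1P_2; P_1P_3] = (8)(-144) − (-80)(16) = 128.
The determinant is nonzero, so they are not collinear.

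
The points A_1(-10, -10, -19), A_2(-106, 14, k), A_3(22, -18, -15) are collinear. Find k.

Collinearity requires A_1A_2 × A_1A_3 = 0; each component is linear in k.
The x-component gives (8)k + (248) = 0, so k = -31.
The remaining components then also vanish.

-31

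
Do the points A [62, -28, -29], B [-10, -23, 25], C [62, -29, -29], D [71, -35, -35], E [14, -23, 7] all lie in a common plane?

No

The plane through A, B, C has normal n = AB × AC = (54, 0, 72) and equation n·P = 1260.
Checking the remaining points: n·D = 1314, n·E = 1260.
Since n·D = 1314 ≠ 1260, D is off the plane and the points are not all coplanar.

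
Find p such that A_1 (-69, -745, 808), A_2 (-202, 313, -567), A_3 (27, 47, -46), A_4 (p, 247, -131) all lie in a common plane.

197

The points are coplanar iff A_1A_2 · (A_1A_3 × A_1A_4) = 0.
Expanding, this is linear in p: (185468)p + (-36537196) = 0.
So p = 197.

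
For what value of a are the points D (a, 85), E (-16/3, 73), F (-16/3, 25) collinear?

-16/3

Collinearity: (D − E) must be parallel to (F − E) = (0, -48).
Cross-multiplying the components: (a − (-16/3))·(-48) = (12)·(0).
Solving gives a = -16/3.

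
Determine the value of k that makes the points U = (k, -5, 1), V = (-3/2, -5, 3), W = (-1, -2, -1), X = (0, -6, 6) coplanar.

Coplanarity ⇔ det[UV; UW; UX] = 0.
Expanding, this is linear in k: (-5)k + (-35/2) = 0.
So k = -7/2.

-7/2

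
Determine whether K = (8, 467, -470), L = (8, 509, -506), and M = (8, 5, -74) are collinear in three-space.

Yes

KL = (0, 42, -36), KM = (0, -462, 396).
Each component of KM is -11 times the corresponding component of KL, so KM = -11·KL and the points are collinear.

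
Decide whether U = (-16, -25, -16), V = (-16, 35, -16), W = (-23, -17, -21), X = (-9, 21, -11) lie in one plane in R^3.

Yes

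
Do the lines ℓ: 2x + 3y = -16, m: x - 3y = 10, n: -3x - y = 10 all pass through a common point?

Yes

Intersecting ℓ and m: solving the 2×2 system gives (x, y) = (-2, -4).
Substitute into n: (-3)(-2) + (-1)(-4) = 10.
This equals 10, so (-2, -4) lies on all three lines and they are concurrent.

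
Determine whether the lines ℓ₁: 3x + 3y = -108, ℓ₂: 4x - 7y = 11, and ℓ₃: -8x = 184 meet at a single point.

No

Intersecting ℓ₁ and ℓ₂: solving the 2×2 system gives (x, y) = (-241/11, -155/11).
Substitute into ℓ₃: (-8)(-241/11) + (0)(-155/11) = 1928/11.
But ℓ₃ requires 184 ≠ 1928/11, so the three lines have no common point.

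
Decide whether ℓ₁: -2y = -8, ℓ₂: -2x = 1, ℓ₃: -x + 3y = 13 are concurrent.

No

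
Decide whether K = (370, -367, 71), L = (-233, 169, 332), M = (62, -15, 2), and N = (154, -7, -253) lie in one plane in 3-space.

The four points are coplanar iff the 3×3 determinant with rows KL, KM, KN is zero.
Rows: (-603, 536, 261), (-308, 352, -69), (-216, 360, -324).
Expanding along the first row: (-603)(-89208) − (536)(84888) + (261)(-34848) = -802872.
Nonzero ⇒ not coplanar.

No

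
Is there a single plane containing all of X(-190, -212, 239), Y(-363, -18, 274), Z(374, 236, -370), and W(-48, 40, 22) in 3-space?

No

With X as base: XY = (-173, 194, 35), XZ = (564, 448, -609), XW = (142, 252, -217).
XZ × XW = (56252, 35910, 78512).
XY · (XZ × XW) = -17136.
Since -17136 ≠ 0, the four points are not coplanar.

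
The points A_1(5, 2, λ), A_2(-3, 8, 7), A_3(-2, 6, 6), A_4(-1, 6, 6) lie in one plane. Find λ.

4

Coplanarity ⇔ det[A_1A_2; A_1A_3; A_1A_4] = 0.
Expanding, this is linear in λ: (-2)λ + (8) = 0.
So λ = 4.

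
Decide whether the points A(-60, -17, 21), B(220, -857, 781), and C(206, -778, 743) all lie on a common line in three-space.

No

AB = (280, -840, 760), AC = (266, -761, 722).
AB × AC = (-28120, 0, 10360).
The cross product is nonzero, so the points do not lie on one line.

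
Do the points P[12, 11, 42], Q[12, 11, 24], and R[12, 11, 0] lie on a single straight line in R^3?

Yes

PQ = (0, 0, -18), PR = (0, 0, -42).
PQ × PR = (0, 0, 0).
The cross product vanishes, so the three points are collinear.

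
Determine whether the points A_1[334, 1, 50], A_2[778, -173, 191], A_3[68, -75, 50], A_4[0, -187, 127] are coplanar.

No

The four points are coplanar iff the 3×3 determinant with rows A_1A_2, A_1A_3, A_1A_4 is zero.
Rows: (444, -174, 141), (-266, -76, 0), (-334, -188, 77).
Expanding along the first row: (444)(-5852) − (-174)(-20482) + (141)(24624) = -2690172.
Nonzero ⇒ not coplanar.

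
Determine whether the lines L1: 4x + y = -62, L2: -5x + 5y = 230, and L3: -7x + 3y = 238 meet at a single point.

The three lines meet at one point iff the augmented coefficient matrix [aᵢ bᵢ cᵢ] has rank < 3, i.e. its determinant vanishes.
Here the determinant is 340.
Nonzero, so no common point exists.

No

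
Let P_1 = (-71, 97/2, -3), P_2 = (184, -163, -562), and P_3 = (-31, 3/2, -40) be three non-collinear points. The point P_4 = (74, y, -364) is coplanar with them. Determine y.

-60

A normal to the plane is n = P_1P_2 × P_1P_3 = (-36895/2, -12925, -3525).
P_4 lies in the plane iff n · P_1P_4 = 0.
This gives (-12925)y + (-775500) = 0, so y = -60.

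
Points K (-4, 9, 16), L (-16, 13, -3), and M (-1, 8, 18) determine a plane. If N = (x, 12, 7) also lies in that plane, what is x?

A normal to the plane is n = KL × KM = (-11, -33, 0).
N lies in the plane iff n · KN = 0.
This gives (-11)x + (-143) = 0, so x = -13.

-13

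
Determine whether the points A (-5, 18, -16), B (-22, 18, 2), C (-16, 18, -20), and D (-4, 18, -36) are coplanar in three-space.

Yes

A normal to the plane through A, B, C is n = AB × AC = (0, -266, 0).
The plane has equation n·P = -4788. For D: n·D = -4788.
Equal, so D lies in the plane and all four are coplanar.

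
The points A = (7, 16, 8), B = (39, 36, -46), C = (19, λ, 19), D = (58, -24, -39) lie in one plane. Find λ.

-34

Normal to plane ABD: n = (-3100, -1250, -2300); plane equation n·P = -60100.
Requiring n·C = -60100: (-1250)λ + (-102600) = -60100.
So λ = -34.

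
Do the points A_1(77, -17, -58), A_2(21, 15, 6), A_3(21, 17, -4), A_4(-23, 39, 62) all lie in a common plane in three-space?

The four points are coplanar iff the 3×3 determinant with rows A_1A_2, A_1A_3, A_1A_4 is zero.
Rows: (-56, 32, 64), (-56, 34, 54), (-100, 56, 120).
Expanding along the first row: (-56)(1056) − (32)(-1320) + (64)(264) = 0.
Zero determinant ⇒ coplanar.

Yes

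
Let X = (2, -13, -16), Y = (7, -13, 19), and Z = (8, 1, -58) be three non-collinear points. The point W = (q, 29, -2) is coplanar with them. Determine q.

Coplanarity requires XY · (XZ × XW) = 0.
XY = (5, 0, 35), XZ = (6, 14, -42); the triple product is linear in q with coefficient -490 and constant term 19600.
Setting it to zero: q = 40.

40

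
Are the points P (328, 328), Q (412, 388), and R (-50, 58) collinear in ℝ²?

Yes

PQ = (84, 60), PR = (-378, -270).
Twice the signed area of △PQR is (84)(-270) − (60)(-378) = 0.
The triangle is degenerate (zero area), so the points are collinear.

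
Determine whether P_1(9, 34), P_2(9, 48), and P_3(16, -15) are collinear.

P_1P_2 = (0, 14), P_1P_3 = (7, -49).
det[P_1P_2; P_1P_3] = (0)(-49) − (14)(7) = -98.
The determinant is nonzero, so they are not collinear.

No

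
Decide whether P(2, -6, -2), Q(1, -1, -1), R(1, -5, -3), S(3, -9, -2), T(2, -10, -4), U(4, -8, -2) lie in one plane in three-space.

The plane through P, Q, R has normal n = PQ × PR = (-6, -2, 4) and equation n·X = -8.
Checking the remaining points: n·S = -8, n·T = -8, n·U = -16.
Since n·U = -16 ≠ -8, U is off the plane and the points are not all coplanar.

No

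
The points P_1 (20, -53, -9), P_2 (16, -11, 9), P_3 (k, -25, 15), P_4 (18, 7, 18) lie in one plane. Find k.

52

The points are coplanar iff P_1P_2 · (P_1P_3 × P_1P_4) = 0.
Expanding, this is linear in k: (-54)k + (2808) = 0.
So k = 52.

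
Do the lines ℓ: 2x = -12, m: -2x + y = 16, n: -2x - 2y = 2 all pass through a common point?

Intersecting ℓ and m: solving the 2×2 system gives (x, y) = (-6, 4).
Substitute into n: (-2)(-6) + (-2)(4) = 4.
But n requires 2 ≠ 4, so the three lines have no common point.

No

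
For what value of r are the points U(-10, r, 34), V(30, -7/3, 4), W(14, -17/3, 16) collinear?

Collinearity requires UV × UW = 0; each component is linear in r.
The x-component gives (-12)r + (-128) = 0, so r = -32/3.
The remaining components then also vanish.

-32/3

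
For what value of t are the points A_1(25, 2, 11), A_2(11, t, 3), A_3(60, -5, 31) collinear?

24/5

Direction A_1A_3 = (35, -7, 20). From the x-coordinate of A_2, the parameter along the line is τ = (11 − 25)/35 = -2/5.
Then t = 2 + (-2/5)·(-7) = 24/5.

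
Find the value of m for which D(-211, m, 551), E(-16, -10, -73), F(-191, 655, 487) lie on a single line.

731

Direction EF = (-175, 665, 560). From the x-coordinate of D, the parameter along the line is τ = (-211 − (-16))/(-175) = 39/35.
Then m = (-10) + 39/35·(665) = 731.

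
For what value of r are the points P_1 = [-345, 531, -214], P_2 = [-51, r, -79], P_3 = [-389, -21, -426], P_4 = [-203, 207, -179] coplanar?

63

Coplanarity ⇔ det[P_1P_2; P_1P_3; P_1P_4] = 0.
Expanding, this is linear in r: (-28564)r + (1799532) = 0.
So r = 63.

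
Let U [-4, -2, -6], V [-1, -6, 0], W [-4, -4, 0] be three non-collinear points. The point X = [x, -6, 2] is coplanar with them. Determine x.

-2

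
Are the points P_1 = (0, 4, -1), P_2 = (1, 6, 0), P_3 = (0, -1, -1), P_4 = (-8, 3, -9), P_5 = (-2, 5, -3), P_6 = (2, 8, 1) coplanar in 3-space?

Yes

The plane through P_1, P_2, P_3 has normal n = P_1P_2 × P_1P_3 = (5, 0, -5) and equation n·P = 5.
Checking the remaining points: n·P_4 = 5, n·P_5 = 5, n·P_6 = 5.
All equal 5, so all 6 points lie in one plane.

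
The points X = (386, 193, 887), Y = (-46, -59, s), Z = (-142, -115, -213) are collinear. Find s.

-13

Collinearity requires XY × XZ = 0; each component is linear in s.
The x-component gives (308)s + (4004) = 0, so s = -13.
The remaining components then also vanish.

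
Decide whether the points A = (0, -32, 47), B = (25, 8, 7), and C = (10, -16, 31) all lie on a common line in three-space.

Yes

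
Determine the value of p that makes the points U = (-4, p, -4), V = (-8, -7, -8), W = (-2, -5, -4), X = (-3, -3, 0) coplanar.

The points are coplanar iff UV · (UW × UX) = 0.
Expanding, this is linear in p: (28)p + (140) = 0.
So p = -5.

-5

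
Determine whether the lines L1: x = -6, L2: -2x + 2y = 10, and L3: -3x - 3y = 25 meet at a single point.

No

Lines aᵢx + bᵢy = cᵢ with pairwise distinct directions are concurrent exactly when det[aᵢ bᵢ cᵢ] = 0.
Here the determinant is 8.
Nonzero, so no common point exists.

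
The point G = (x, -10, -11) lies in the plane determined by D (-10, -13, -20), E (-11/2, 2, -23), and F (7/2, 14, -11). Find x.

Coplanarity requires DE · (DF × DG) = 0.
DE = (9/2, 15, -3), DF = (27/2, 27, 9); the triple product is linear in x with coefficient 216 and constant term 1188.
Setting it to zero: x = -11/2.

-11/2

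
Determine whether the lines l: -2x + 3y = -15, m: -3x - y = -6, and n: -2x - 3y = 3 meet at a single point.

Yes

Intersecting l and m: solving the 2×2 system gives (x, y) = (3, -3).
Substitute into n: (-2)(3) + (-3)(-3) = 3.
This equals 3, so (3, -3) lies on all three lines and they are concurrent.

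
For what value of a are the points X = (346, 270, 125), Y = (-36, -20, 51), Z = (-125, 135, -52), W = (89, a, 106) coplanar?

The points are coplanar iff XY · (XZ × XW) = 0.
Expanding, this is linear in a: (-32760)a + (-163800) = 0.
So a = -5.

-5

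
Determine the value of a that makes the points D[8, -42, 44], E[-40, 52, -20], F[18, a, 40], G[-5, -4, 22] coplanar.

Normal to plane DEG: n = (364, -224, -602); plane equation n·P = -14168.
Requiring n·F = -14168: (-224)a + (-17528) = -14168.
So a = -15.

-15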